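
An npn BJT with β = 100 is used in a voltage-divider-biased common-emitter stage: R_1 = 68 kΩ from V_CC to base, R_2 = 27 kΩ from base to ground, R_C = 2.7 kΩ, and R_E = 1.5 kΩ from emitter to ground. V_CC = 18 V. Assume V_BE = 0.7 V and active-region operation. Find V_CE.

V_CE ≈ 7.1 V

Thevenize the base divider: V_Th = V_CC·R_2/(R_1+R_2) = 18×27/95 = 5.12 V, R_Th = R_1‖R_2 = 19.3 kΩ.
Base-emitter loop: V_Th = I_B·R_Th + V_BE + (β+1)I_B·R_E, so I_B = (5.12 − 0.7) / (19.3 + 101×1.5) = 0.0258 mA.
I_C = β·I_B = 100×0.0258 = 2.58 mA, and I_E = (β+1)I_B = 2.61 mA.
V_CE = V_CC − I_C·R_C − I_E·R_E = 18 − 2.58×2.7 − 2.61×1.5 = 7.1 V.
V_CE = 7.1 V > 0.2 V confirms active-region operation.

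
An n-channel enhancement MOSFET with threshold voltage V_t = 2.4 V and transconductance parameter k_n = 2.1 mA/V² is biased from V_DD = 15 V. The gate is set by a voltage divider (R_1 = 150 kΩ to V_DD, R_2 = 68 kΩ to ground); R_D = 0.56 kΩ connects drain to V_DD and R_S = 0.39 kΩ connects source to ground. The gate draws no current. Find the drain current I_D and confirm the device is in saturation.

V_G = V_DD·R_2/(R_1+R_2) = 15×68/218 = 4.68 V.
Assume saturation: I_D = (k_n/2)(V_GS − V_t)² with V_GS = V_G − I_D·R_S = 4.68 − 0.39·I_D.
Substituting gives 0.16·I_D² − 2.87·I_D + 5.45 = 0, with roots I_D = 2.16 or 15.8 mA.
The root I_D = 15.8 mA gives V_GS = -1.48 V ≤ V_t, so take I_D = 2.16 mA.
Then V_GS = 3.84 V and V_DS = V_DD − I_D(R_D+R_S) = 15 − 2.16×0.95 = 12.9 V.
Saturation requires V_DS ≥ V_GS − V_t = 1.44 V; 12.9 ≥ 1.44 ✓.

I_D ≈ 2.2 mA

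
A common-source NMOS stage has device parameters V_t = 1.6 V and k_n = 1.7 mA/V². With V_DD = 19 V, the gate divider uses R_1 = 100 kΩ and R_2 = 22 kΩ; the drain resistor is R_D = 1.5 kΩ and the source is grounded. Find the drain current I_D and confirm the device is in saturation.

V_G = V_DD·R_2/(R_1+R_2) = 19×22/122 = 3.43 V. With the source grounded, V_GS = V_G = 3.43 V.
Assume saturation: I_D = (k_n/2)(V_GS − V_t)² = (1.7/2)×(3.43 − 1.6)² = 0.85×1.83² = 2.83 mA.
V_DS = V_DD − I_D·R_D = 19 − 2.83×1.5 = 14.7 V.
Saturation requires V_DS ≥ V_GS − V_t = 1.83 V; 14.7 ≥ 1.83 ✓.

I_D ≈ 2.8 mA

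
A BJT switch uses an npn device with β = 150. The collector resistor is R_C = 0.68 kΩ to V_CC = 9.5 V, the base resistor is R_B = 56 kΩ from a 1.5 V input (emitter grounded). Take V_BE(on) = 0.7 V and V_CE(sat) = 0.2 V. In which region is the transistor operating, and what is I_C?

Assume active. Base-emitter loop: I_B = (V_BB − V_BE)/R_B = (1.5 − 0.7)/56 = 0.0143 mA.
I_C = β·I_B = 150×0.0143 = 2.14 mA.
V_CE = V_CC − I_C·R_C = 9.5 − 2.14×0.68 = 8.04 V > V_CE(sat), so the active-region assumption holds.

active; I_C ≈ 2.1 mA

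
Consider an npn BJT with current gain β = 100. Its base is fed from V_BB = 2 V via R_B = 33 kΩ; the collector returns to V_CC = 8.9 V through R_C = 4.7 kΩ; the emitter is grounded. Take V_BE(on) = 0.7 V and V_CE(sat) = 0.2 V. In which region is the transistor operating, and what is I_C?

saturation; I_C ≈ 1.9 mA

Assume active: I_B = (2 − 0.7)/33 = 0.0394 mA, giving I_C = β·I_B = 3.94 mA.
But then V_CE = 8.9 − 3.94×4.7 = -9.62 V < V_CE(sat) = 0.2 V — impossible in the active region.
So the transistor is saturated. With V_CE = 0.2 V, I_C = (V_CC − 0.2)/R_C = 8.7/4.7 = 1.85 mA.
Check: β·I_B = 3.94 mA > I_C = 1.85 mA, confirming saturation.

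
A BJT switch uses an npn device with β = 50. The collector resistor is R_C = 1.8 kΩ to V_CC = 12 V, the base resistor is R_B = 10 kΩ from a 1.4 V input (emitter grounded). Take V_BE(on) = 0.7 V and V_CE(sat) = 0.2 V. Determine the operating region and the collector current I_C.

active; I_C ≈ 3.5 mA

Assume active. Base-emitter loop: I_B = (V_BB − V_BE)/R_B = (1.4 − 0.7)/10 = 0.07 mA.
I_C = β·I_B = 50×0.07 = 3.5 mA.
V_CE = V_CC − I_C·R_C = 12 − 3.5×1.8 = 5.7 V > V_CE(sat), so the active-region assumption holds.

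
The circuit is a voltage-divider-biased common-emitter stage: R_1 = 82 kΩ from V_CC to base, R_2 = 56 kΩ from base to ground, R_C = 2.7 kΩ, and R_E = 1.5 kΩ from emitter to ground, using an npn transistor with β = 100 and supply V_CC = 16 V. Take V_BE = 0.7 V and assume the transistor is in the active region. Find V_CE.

Thevenize the base divider: V_Th = V_CC·R_2/(R_1+R_2) = 16×56/138 = 6.49 V, R_Th = R_1‖R_2 = 33.3 kΩ.
Base-emitter loop: V_Th = I_B·R_Th + V_BE + (β+1)I_B·R_E, so I_B = (6.49 − 0.7) / (33.3 + 101×1.5) = 0.0314 mA.
I_C = β·I_B = 100×0.0314 = 3.14 mA, and I_E = (β+1)I_B = 3.17 mA.
V_CE = V_CC − I_C·R_C − I_E·R_E = 16 − 3.14×2.7 − 3.17×1.5 = 2.79 V.
V_CE = 2.79 V > 0.2 V confirms active-region operation.

V_CE ≈ 2.8 V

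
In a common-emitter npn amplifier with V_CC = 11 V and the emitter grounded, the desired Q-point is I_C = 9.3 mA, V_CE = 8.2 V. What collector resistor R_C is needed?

Collector loop: V_CC = I_C·R_C + V_CE.
R_C = (V_CC − V_CE)/I_C = (11 − 8.2)/9.3 = 0.301 kΩ.

R_C ≈ 0.3 kΩ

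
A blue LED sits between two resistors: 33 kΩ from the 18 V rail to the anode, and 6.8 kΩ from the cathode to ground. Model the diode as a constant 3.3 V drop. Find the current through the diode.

I ≈ 0.37 mA

The two resistors are in series with the diode, so KVL gives 18 = I·33 + 3.3 + I·6.8.
I = (18 − 3.3) / (33 + 6.8) kΩ = 14.7 / 39.8 = 0.369 mA.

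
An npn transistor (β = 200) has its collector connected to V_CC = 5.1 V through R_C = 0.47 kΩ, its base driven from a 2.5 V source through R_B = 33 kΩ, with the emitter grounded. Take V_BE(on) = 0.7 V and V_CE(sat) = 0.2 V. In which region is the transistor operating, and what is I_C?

saturation; I_C ≈ 10 mA

Assume active: I_B = (2.5 − 0.7)/33 = 0.0545 mA, giving I_C = β·I_B = 10.9 mA.
But then V_CE = 5.1 − 10.9×0.47 = -0.0273 V < V_CE(sat) = 0.2 V — impossible in the active region.
So the transistor is saturated. With V_CE = 0.2 V, I_C = (V_CC − 0.2)/R_C = 4.9/0.47 = 10.4 mA.
Check: β·I_B = 10.9 mA > I_C = 10.4 mA, confirming saturation.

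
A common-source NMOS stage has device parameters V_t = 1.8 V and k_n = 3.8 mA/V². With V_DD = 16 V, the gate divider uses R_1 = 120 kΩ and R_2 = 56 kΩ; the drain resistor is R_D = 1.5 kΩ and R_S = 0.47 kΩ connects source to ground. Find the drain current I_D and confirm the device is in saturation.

I_D ≈ 3.9 mA

V_G = V_DD·R_2/(R_1+R_2) = 16×56/176 = 5.09 V.
Assume saturation: I_D = (k_n/2)(V_GS − V_t)² with V_GS = V_G − I_D·R_S = 5.09 − 0.47·I_D.
Substituting gives 0.42·I_D² − 6.88·I_D + 20.6 = 0, with roots I_D = 3.94 or 12.4 mA.
The root I_D = 12.4 mA gives V_GS = -0.76 V ≤ V_t, so take I_D = 3.94 mA.
Then V_GS = 3.24 V and V_DS = V_DD − I_D(R_D+R_S) = 16 − 3.94×1.97 = 8.24 V.
Saturation requires V_DS ≥ V_GS − V_t = 1.44 V; 8.24 ≥ 1.44 ✓.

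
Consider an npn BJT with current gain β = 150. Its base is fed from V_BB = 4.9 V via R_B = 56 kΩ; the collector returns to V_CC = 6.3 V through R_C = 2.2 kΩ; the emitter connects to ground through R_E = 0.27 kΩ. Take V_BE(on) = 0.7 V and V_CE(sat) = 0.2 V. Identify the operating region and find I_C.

Assume active: I_B = (4.9 − 0.7)/(56 + 151×0.27) = 0.0434 mA, I_C = β·I_B = 6.51 mA.
Then V_CE = 6.3 − 6.51×2.2 − 6.55×0.27 = -9.79 V < 0.2 V — the active assumption fails.
Re-solve with V_CE = 0.2 V. KCL at the emitter: V_E/R_E = (V_BB−0.7−V_E)/R_B + (V_CC−0.2−V_E)/R_C, giving V_E = 0.682 V.
I_C = (V_CC − 0.2 − V_E)/R_C = (6.1 − 0.682)/2.2 = 2.46 mA.
Check: I_B = (4.2 − 0.682)/56 = 0.0628 mA, and β·I_B = 9.42 mA > I_C, confirming saturation.

saturation; I_C ≈ 2.5 mA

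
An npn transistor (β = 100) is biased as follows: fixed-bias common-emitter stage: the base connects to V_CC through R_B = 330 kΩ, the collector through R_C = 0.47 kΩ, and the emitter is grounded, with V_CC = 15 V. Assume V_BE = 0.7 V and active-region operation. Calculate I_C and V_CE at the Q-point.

I_C ≈ 4.3 mA, V_CE ≈ 13 V

Base loop: V_CC = I_B·R_B + V_BE, so I_B = (15 − 0.7)/330 kΩ = 0.0433 mA.
In the active region I_C = β·I_B = 100 × 0.0433 = 4.33 mA.
Collector loop: V_CE = V_CC − I_C·R_C = 15 − 4.33×0.47 = 13 V.
Since V_CE = 13 V > V_CE(sat) ≈ 0.2 V, the transistor is in the active region as assumed.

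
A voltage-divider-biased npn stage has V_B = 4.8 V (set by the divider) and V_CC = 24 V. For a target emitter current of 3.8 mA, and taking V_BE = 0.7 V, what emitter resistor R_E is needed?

V_E = V_B − V_BE = 4.8 − 0.7 = 4.1 V.
R_E = V_E / I_E = 4.1 / 3.8 = 1.08 kΩ.

R_E ≈ 1.1 kΩ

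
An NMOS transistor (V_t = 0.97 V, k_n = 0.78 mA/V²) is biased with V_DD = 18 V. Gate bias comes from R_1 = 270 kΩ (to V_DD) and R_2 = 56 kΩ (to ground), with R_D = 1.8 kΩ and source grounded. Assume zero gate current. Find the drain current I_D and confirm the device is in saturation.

V_G = V_DD·R_2/(R_1+R_2) = 18×56/326 = 3.09 V. With the source grounded, V_GS = V_G = 3.09 V.
Assume saturation: I_D = (k_n/2)(V_GS − V_t)² = (0.78/2)×(3.09 − 0.97)² = 0.39×2.12² = 1.76 mA.
V_DS = V_DD − I_D·R_D = 18 − 1.76×1.8 = 14.8 V.
Saturation requires V_DS ≥ V_GS − V_t = 2.12 V; 14.8 ≥ 2.12 ✓.

I_D ≈ 1.8 mA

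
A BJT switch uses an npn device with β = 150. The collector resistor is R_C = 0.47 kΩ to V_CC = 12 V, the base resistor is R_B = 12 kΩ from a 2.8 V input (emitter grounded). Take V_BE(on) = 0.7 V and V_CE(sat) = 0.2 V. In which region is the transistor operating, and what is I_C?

Assume active: I_B = (2.8 − 0.7)/12 = 0.175 mA, giving I_C = β·I_B = 26.2 mA.
But then V_CE = 12 − 26.2×0.47 = -0.337 V < V_CE(sat) = 0.2 V — impossible in the active region.
So the transistor is saturated. With V_CE = 0.2 V, I_C = (V_CC − 0.2)/R_C = 11.8/0.47 = 25.1 mA.
Check: β·I_B = 26.2 mA > I_C = 25.1 mA, confirming saturation.

saturation; I_C ≈ 25 mA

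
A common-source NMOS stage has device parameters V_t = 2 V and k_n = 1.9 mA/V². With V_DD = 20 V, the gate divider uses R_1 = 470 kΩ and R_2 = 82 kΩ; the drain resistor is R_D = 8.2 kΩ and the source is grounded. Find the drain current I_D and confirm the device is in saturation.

I_D ≈ 0.9 mA

V_G = V_DD·R_2/(R_1+R_2) = 20×82/552 = 2.97 V. With the source grounded, V_GS = V_G = 2.97 V.
Assume saturation: I_D = (k_n/2)(V_GS − V_t)² = (1.9/2)×(2.97 − 2)² = 0.95×0.971² = 0.896 mA.
V_DS = V_DD − I_D·R_D = 20 − 0.896×8.2 = 12.7 V.
Saturation requires V_DS ≥ V_GS − V_t = 0.971 V; 12.7 ≥ 0.971 ✓.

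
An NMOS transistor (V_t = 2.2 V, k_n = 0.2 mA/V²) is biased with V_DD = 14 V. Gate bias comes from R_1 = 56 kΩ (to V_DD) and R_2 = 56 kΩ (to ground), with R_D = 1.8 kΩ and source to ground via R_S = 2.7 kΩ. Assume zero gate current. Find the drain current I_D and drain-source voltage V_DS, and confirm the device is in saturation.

I_D ≈ 0.76 mA, V_DS ≈ 11 V

V_G = V_DD·R_2/(R_1+R_2) = 14×56/112 = 7 V.
Assume saturation: I_D = (k_n/2)(V_GS − V_t)² with V_GS = V_G − I_D·R_S = 7 − 2.7·I_D.
Substituting gives 0.729·I_D² − 3.59·I_D + 2.3 = 0, with roots I_D = 0.758 or 4.17 mA.
The root I_D = 4.17 mA gives V_GS = -4.26 V ≤ V_t, so take I_D = 0.758 mA.
Then V_GS = 4.95 V and V_DS = V_DD − I_D(R_D+R_S) = 14 − 0.758×4.5 = 10.6 V.
Saturation requires V_DS ≥ V_GS − V_t = 2.75 V; 10.6 ≥ 2.75 ✓.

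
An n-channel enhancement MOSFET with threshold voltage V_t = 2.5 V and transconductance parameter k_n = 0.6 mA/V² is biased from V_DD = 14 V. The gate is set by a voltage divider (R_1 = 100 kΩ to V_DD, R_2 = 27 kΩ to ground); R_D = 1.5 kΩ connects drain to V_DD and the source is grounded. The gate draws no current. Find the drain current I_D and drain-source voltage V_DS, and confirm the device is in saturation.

V_G = V_DD·R_2/(R_1+R_2) = 14×27/127 = 2.98 V. With the source grounded, V_GS = V_G = 2.98 V.
Assume saturation: I_D = (k_n/2)(V_GS − V_t)² = (0.6/2)×(2.98 − 2.5)² = 0.3×0.476² = 0.0681 mA.
V_DS = V_DD − I_D·R_D = 14 − 0.0681×1.5 = 13.9 V.
Saturation requires V_DS ≥ V_GS − V_t = 0.476 V; 13.9 ≥ 0.476 ✓.

I_D ≈ 0.068 mA, V_DS ≈ 14 V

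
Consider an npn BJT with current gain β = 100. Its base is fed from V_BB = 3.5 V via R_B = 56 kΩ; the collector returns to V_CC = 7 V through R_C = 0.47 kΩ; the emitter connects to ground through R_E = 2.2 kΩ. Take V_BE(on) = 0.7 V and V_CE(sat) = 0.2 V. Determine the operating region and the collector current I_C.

Assume active. Base-emitter loop: I_B = (V_BB − V_BE)/(R_B + (β+1)R_E) = (3.5 − 0.7)/(56 + 101×2.2) = 0.0101 mA.
I_C = β·I_B = 100×0.0101 = 1.01 mA.
V_CE = V_CC − I_C·R_C − I_E·R_E = 7 − 1.01×0.47 − 1.02×2.2 = 4.29 V > V_CE(sat), so the active-region assumption holds.

active; I_C ≈ 1 mA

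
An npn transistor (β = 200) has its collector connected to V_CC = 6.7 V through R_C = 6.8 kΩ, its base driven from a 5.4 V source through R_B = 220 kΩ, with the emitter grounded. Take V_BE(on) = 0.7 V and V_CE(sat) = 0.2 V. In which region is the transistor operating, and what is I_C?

saturation; I_C ≈ 0.96 mA

Assume active: I_B = (5.4 − 0.7)/220 = 0.0214 mA, giving I_C = β·I_B = 4.27 mA.
But then V_CE = 6.7 − 4.27×6.8 = -22.4 V < V_CE(sat) = 0.2 V — impossible in the active region.
So the transistor is saturated. With V_CE = 0.2 V, I_C = (V_CC − 0.2)/R_C = 6.5/6.8 = 0.956 mA.
Check: β·I_B = 4.27 mA > I_C = 0.956 mA, confirming saturation.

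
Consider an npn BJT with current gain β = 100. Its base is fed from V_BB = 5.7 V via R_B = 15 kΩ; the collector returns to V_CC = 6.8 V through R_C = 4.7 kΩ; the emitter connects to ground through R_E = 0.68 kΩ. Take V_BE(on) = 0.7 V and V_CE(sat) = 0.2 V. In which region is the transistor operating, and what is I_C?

Assume active: I_B = (5.7 − 0.7)/(15 + 101×0.68) = 0.0598 mA, I_C = β·I_B = 5.98 mA.
Then V_CE = 6.8 − 5.98×4.7 − 6.03×0.68 = -25.4 V < 0.2 V — the active assumption fails.
Re-solve with V_CE = 0.2 V. KCL at the emitter: V_E/R_E = (V_BB−0.7−V_E)/R_B + (V_CC−0.2−V_E)/R_C, giving V_E = 0.993 V.
I_C = (V_CC − 0.2 − V_E)/R_C = (6.6 − 0.993)/4.7 = 1.19 mA.
Check: I_B = (5 − 0.993)/15 = 0.267 mA, and β·I_B = 26.7 mA > I_C, confirming saturation.

saturation; I_C ≈ 1.2 mA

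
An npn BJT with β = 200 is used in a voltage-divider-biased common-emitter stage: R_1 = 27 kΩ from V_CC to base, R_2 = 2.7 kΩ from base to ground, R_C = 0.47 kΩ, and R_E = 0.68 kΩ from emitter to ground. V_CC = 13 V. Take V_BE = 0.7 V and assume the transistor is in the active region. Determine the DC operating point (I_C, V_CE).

I_C ≈ 0.69 mA, V_CE ≈ 12 V

Thevenize the base divider: V_Th = V_CC·R_2/(R_1+R_2) = 13×2.7/29.7 = 1.18 V, R_Th = R_1‖R_2 = 2.45 kΩ.
Base-emitter loop: V_Th = I_B·R_Th + V_BE + (β+1)I_B·R_E, so I_B = (1.18 − 0.7) / (2.45 + 201×0.68) = 0.00346 mA.
I_C = β·I_B = 200×0.00346 = 0.693 mA, and I_E = (β+1)I_B = 0.696 mA.
V_CE = V_CC − I_C·R_C − I_E·R_E = 13 − 0.693×0.47 − 0.696×0.68 = 12.2 V.
V_CE = 12.2 V > 0.2 V confirms active-region operation.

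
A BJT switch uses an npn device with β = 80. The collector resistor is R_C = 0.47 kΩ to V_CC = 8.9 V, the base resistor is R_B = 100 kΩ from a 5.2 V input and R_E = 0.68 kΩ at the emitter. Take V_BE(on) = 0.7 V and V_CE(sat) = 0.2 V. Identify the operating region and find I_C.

active; I_C ≈ 2.3 mA

Assume active. Base-emitter loop: I_B = (V_BB − V_BE)/(R_B + (β+1)R_E) = (5.2 − 0.7)/(100 + 81×0.68) = 0.029 mA.
I_C = β·I_B = 80×0.029 = 2.32 mA.
V_CE = V_CC − I_C·R_C − I_E·R_E = 8.9 − 2.32×0.47 − 2.35×0.68 = 6.21 V > V_CE(sat), so the active-region assumption holds.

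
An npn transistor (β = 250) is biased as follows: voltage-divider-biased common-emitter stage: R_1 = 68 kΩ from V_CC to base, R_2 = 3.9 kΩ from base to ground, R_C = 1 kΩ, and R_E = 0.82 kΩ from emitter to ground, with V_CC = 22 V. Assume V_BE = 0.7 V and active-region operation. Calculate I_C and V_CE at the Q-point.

Thevenize the base divider: V_Th = V_CC·R_2/(R_1+R_2) = 22×3.9/71.9 = 1.19 V, R_Th = R_1‖R_2 = 3.69 kΩ.
Base-emitter loop: V_Th = I_B·R_Th + V_BE + (β+1)I_B·R_E, so I_B = (1.19 − 0.7) / (3.69 + 251×0.82) = 0.00235 mA.
I_C = β·I_B = 250×0.00235 = 0.589 mA, and I_E = (β+1)I_B = 0.591 mA.
V_CE = V_CC − I_C·R_C − I_E·R_E = 22 − 0.589×1 − 0.591×0.82 = 20.9 V.
V_CE = 20.9 V > 0.2 V confirms active-region operation.

I_C ≈ 0.59 mA, V_CE ≈ 21 V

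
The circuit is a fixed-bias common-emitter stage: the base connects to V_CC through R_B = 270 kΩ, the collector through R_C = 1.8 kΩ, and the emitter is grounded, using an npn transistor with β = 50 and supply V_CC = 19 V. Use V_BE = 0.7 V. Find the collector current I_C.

I_C ≈ 3.4 mA

Base loop: V_CC = I_B·R_B + V_BE, so I_B = (19 − 0.7)/270 kΩ = 0.0678 mA.
In the active region I_C = β·I_B = 50 × 0.0678 = 3.39 mA.
Collector loop: V_CE = V_CC − I_C·R_C = 19 − 3.39×1.8 = 12.9 V.
Since V_CE = 12.9 V > V_CE(sat) ≈ 0.2 V, the transistor is in the active region as assumed.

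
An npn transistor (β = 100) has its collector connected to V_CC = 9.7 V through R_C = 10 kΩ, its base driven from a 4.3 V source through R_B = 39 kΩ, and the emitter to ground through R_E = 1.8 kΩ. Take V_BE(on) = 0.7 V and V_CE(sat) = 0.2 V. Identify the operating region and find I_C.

saturation; I_C ≈ 0.8 mA

Assume active: I_B = (4.3 − 0.7)/(39 + 101×1.8) = 0.0163 mA, I_C = β·I_B = 1.63 mA.
Then V_CE = 9.7 − 1.63×10 − 1.65×1.8 = -9.57 V < 0.2 V — the active assumption fails.
Re-solve with V_CE = 0.2 V. KCL at the emitter: V_E/R_E = (V_BB−0.7−V_E)/R_B + (V_CC−0.2−V_E)/R_C, giving V_E = 1.53 V.
I_C = (V_CC − 0.2 − V_E)/R_C = (9.5 − 1.53)/10 = 0.797 mA.
Check: I_B = (3.6 − 1.53)/39 = 0.0531 mA, and β·I_B = 5.31 mA > I_C, confirming saturation.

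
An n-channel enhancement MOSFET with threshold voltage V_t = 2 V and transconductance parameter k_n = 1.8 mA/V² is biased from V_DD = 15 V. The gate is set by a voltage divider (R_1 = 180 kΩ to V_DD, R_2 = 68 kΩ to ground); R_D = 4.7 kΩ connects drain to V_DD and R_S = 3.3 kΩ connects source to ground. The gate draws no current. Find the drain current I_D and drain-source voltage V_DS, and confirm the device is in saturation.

I_D ≈ 0.43 mA, V_DS ≈ 12 V

V_G = V_DD·R_2/(R_1+R_2) = 15×68/248 = 4.11 V.
Assume saturation: I_D = (k_n/2)(V_GS − V_t)² with V_GS = V_G − I_D·R_S = 4.11 − 3.3·I_D.
Substituting gives 9.8·I_D² − 13.6·I_D + 4.02 = 0, with roots I_D = 0.431 or 0.952 mA.
The root I_D = 0.952 mA gives V_GS = 0.972 V ≤ V_t, so take I_D = 0.431 mA.
Then V_GS = 2.69 V and V_DS = V_DD − I_D(R_D+R_S) = 15 − 0.431×8 = 11.6 V.
Saturation requires V_DS ≥ V_GS − V_t = 0.692 V; 11.6 ≥ 0.692 ✓.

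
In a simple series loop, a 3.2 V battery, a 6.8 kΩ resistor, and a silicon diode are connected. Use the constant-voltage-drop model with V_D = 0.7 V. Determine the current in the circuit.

I ≈ 0.37 mA

KVL around the loop: 3.2 = V_D + I·R = 0.7 + I × 6.8 kΩ.
So I = (3.2 − 0.7) / 6.8 kΩ = 2.5 / 6.8 = 0.368 mA.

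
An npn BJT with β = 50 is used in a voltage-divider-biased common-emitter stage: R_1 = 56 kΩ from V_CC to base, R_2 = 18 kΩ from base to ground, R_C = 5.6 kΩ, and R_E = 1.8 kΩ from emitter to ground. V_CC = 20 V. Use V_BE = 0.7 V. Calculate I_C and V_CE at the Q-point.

I_C ≈ 2 mA, V_CE ≈ 5.3 V

Thevenize the base divider: V_Th = V_CC·R_2/(R_1+R_2) = 20×18/74 = 4.86 V, R_Th = R_1‖R_2 = 13.6 kΩ.
Base-emitter loop: V_Th = I_B·R_Th + V_BE + (β+1)I_B·R_E, so I_B = (4.86 − 0.7) / (13.6 + 51×1.8) = 0.0395 mA.
I_C = β·I_B = 50×0.0395 = 1.98 mA, and I_E = (β+1)I_B = 2.01 mA.
V_CE = V_CC − I_C·R_C − I_E·R_E = 20 − 1.98×5.6 − 2.01×1.8 = 5.31 V.
V_CE = 5.31 V > 0.2 V confirms active-region operation.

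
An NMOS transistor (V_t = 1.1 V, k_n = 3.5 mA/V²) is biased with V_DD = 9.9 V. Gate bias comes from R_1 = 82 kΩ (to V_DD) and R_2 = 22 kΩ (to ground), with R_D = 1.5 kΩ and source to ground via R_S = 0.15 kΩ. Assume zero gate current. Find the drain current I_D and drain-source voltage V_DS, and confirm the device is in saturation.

I_D ≈ 1.2 mA, V_DS ≈ 8 V

V_G = V_DD·R_2/(R_1+R_2) = 9.9×22/104 = 2.09 V.
Assume saturation: I_D = (k_n/2)(V_GS − V_t)² with V_GS = V_G − I_D·R_S = 2.09 − 0.15·I_D.
Substituting gives 0.0394·I_D² − 1.52·I_D + 1.73 = 0, with roots I_D = 1.17 or 37.5 mA.
The root I_D = 37.5 mA gives V_GS = -3.53 V ≤ V_t, so take I_D = 1.17 mA.
Then V_GS = 1.92 V and V_DS = V_DD − I_D(R_D+R_S) = 9.9 − 1.17×1.65 = 7.97 V.
Saturation requires V_DS ≥ V_GS − V_t = 0.818 V; 7.97 ≥ 0.818 ✓.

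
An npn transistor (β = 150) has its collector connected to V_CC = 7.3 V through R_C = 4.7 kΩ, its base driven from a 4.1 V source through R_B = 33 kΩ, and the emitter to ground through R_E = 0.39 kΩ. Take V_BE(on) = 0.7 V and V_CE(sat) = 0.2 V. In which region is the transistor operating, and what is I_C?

saturation; I_C ≈ 1.4 mA

Assume active: I_B = (4.1 − 0.7)/(33 + 151×0.39) = 0.037 mA, I_C = β·I_B = 5.55 mA.
Then V_CE = 7.3 − 5.55×4.7 − 5.59×0.39 = -21 V < 0.2 V — the active assumption fails.
Re-solve with V_CE = 0.2 V. KCL at the emitter: V_E/R_E = (V_BB−0.7−V_E)/R_B + (V_CC−0.2−V_E)/R_C, giving V_E = 0.575 V.
I_C = (V_CC − 0.2 − V_E)/R_C = (7.1 − 0.575)/4.7 = 1.39 mA.
Check: I_B = (3.4 − 0.575)/33 = 0.0856 mA, and β·I_B = 12.8 mA > I_C, confirming saturation.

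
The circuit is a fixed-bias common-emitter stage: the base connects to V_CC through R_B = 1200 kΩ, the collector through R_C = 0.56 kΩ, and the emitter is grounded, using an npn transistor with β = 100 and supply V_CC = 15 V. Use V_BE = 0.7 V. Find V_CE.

V_CE ≈ 14 V

Base loop: V_CC = I_B·R_B + V_BE, so I_B = (15 − 0.7)/1200 kΩ = 0.0119 mA.
In the active region I_C = β·I_B = 100 × 0.0119 = 1.19 mA.
Collector loop: V_CE = V_CC − I_C·R_C = 15 − 1.19×0.56 = 14.3 V.
Since V_CE = 14.3 V > V_CE(sat) ≈ 0.2 V, the transistor is in the active region as assumed.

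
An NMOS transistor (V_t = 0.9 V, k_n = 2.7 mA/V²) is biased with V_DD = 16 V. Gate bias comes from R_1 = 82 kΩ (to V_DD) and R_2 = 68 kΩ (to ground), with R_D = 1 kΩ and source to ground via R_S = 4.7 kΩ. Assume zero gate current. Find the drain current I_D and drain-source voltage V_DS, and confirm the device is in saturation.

I_D ≈ 1.2 mA, V_DS ≈ 9.4 V

V_G = V_DD·R_2/(R_1+R_2) = 16×68/150 = 7.25 V.
Assume saturation: I_D = (k_n/2)(V_GS − V_t)² with V_GS = V_G − I_D·R_S = 7.25 − 4.7·I_D.
Substituting gives 29.8·I_D² − 81.6·I_D + 54.5 = 0, with roots I_D = 1.15 or 1.58 mA.
The root I_D = 1.58 mA gives V_GS = -0.183 V ≤ V_t, so take I_D = 1.15 mA.
Then V_GS = 1.82 V and V_DS = V_DD − I_D(R_D+R_S) = 16 − 1.15×5.7 = 9.42 V.
Saturation requires V_DS ≥ V_GS − V_t = 0.925 V; 9.42 ≥ 0.925 ✓.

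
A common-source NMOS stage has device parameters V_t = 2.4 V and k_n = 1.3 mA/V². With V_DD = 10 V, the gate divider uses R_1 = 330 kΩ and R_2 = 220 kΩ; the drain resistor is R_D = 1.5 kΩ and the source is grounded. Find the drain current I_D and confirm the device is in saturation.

V_G = V_DD·R_2/(R_1+R_2) = 10×220/550 = 4 V. With the source grounded, V_GS = V_G = 4 V.
Assume saturation: I_D = (k_n/2)(V_GS − V_t)² = (1.3/2)×(4 − 2.4)² = 0.65×1.6² = 1.66 mA.
V_DS = V_DD − I_D·R_D = 10 − 1.66×1.5 = 7.5 V.
Saturation requires V_DS ≥ V_GS − V_t = 1.6 V; 7.5 ≥ 1.6 ✓.

I_D ≈ 1.7 mA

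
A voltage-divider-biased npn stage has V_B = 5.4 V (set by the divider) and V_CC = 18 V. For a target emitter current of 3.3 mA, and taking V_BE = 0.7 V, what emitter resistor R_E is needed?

V_E = V_B − V_BE = 5.4 − 0.7 = 4.7 V.
R_E = V_E / I_E = 4.7 / 3.3 = 1.42 kΩ.

R_E ≈ 1.4 kΩ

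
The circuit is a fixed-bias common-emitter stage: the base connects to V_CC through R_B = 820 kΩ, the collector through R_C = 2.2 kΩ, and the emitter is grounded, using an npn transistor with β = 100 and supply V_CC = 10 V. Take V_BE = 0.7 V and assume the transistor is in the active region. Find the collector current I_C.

Base loop: V_CC = I_B·R_B + V_BE, so I_B = (10 − 0.7)/820 kΩ = 0.0113 mA.
In the active region I_C = β·I_B = 100 × 0.0113 = 1.13 mA.
Collector loop: V_CE = V_CC − I_C·R_C = 10 − 1.13×2.2 = 7.5 V.
Since V_CE = 7.5 V > V_CE(sat) ≈ 0.2 V, the transistor is in the active region as assumed.

I_C ≈ 1.1 mA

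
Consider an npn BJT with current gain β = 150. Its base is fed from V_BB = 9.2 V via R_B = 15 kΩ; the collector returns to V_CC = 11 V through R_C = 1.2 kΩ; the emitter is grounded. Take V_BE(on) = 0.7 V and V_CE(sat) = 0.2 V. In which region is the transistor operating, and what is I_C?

Assume active: I_B = (9.2 − 0.7)/15 = 0.567 mA, giving I_C = β·I_B = 85 mA.
But then V_CE = 11 − 85×1.2 = -91 V < V_CE(sat) = 0.2 V — impossible in the active region.
So the transistor is saturated. With V_CE = 0.2 V, I_C = (V_CC − 0.2)/R_C = 10.8/1.2 = 9 mA.
Check: β·I_B = 85 mA > I_C = 9 mA, confirming saturation.

saturation; I_C ≈ 9 mA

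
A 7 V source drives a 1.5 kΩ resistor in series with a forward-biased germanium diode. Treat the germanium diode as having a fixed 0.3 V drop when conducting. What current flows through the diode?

KVL around the loop: 7 = V_D + I·R = 0.3 + I × 1.5 kΩ.
So I = (7 − 0.3) / 1.5 kΩ = 6.7 / 1.5 = 4.47 mA.

I ≈ 4.5 mA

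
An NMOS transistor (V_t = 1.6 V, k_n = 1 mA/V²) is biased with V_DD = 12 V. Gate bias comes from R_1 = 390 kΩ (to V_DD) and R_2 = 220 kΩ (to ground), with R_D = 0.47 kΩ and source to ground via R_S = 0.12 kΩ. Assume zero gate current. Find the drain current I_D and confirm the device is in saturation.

V_G = V_DD·R_2/(R_1+R_2) = 12×220/610 = 4.33 V.
Assume saturation: I_D = (k_n/2)(V_GS − V_t)² with V_GS = V_G − I_D·R_S = 4.33 − 0.12·I_D.
Substituting gives 0.0072·I_D² − 1.33·I_D + 3.72 = 0, with roots I_D = 2.85 or 182 mA.
The root I_D = 182 mA gives V_GS = -17.5 V ≤ V_t, so take I_D = 2.85 mA.
Then V_GS = 3.99 V and V_DS = V_DD − I_D(R_D+R_S) = 12 − 2.85×0.59 = 10.3 V.
Saturation requires V_DS ≥ V_GS − V_t = 2.39 V; 10.3 ≥ 2.39 ✓.

I_D ≈ 2.8 mA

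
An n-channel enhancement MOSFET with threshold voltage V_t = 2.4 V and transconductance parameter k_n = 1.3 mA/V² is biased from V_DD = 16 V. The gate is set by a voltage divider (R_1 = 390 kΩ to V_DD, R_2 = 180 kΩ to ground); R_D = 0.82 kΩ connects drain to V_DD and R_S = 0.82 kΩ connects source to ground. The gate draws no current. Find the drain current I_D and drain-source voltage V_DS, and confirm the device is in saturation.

V_G = V_DD·R_2/(R_1+R_2) = 16×180/570 = 5.05 V.
Assume saturation: I_D = (k_n/2)(V_GS − V_t)² with V_GS = V_G − I_D·R_S = 5.05 − 0.82·I_D.
Substituting gives 0.437·I_D² − 3.83·I_D + 4.57 = 0, with roots I_D = 1.43 or 7.33 mA.
The root I_D = 7.33 mA gives V_GS = -0.958 V ≤ V_t, so take I_D = 1.43 mA.
Then V_GS = 3.88 V and V_DS = V_DD − I_D(R_D+R_S) = 16 − 1.43×1.64 = 13.7 V.
Saturation requires V_DS ≥ V_GS − V_t = 1.48 V; 13.7 ≥ 1.48 ✓.

I_D ≈ 1.4 mA, V_DS ≈ 14 V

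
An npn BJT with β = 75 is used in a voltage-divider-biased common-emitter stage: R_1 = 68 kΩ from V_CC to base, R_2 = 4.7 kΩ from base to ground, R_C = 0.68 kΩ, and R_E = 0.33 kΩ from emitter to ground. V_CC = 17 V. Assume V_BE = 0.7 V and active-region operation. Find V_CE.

V_CE ≈ 16 V

Thevenize the base divider: V_Th = V_CC·R_2/(R_1+R_2) = 17×4.7/72.7 = 1.1 V, R_Th = R_1‖R_2 = 4.4 kΩ.
Base-emitter loop: V_Th = I_B·R_Th + V_BE + (β+1)I_B·R_E, so I_B = (1.1 − 0.7) / (4.4 + 76×0.33) = 0.0135 mA.
I_C = β·I_B = 75×0.0135 = 1.02 mA, and I_E = (β+1)I_B = 1.03 mA.
V_CE = V_CC − I_C·R_C − I_E·R_E = 17 − 1.02×0.68 − 1.03×0.33 = 16 V.
V_CE = 16 V > 0.2 V confirms active-region operation.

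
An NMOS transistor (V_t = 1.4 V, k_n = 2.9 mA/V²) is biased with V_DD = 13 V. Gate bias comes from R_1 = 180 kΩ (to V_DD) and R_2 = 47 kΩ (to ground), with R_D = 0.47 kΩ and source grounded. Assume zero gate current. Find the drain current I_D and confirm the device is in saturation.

V_G = V_DD·R_2/(R_1+R_2) = 13×47/227 = 2.69 V. With the source grounded, V_GS = V_G = 2.69 V.
Assume saturation: I_D = (k_n/2)(V_GS − V_t)² = (2.9/2)×(2.69 − 1.4)² = 1.45×1.29² = 2.42 mA.
V_DS = V_DD − I_D·R_D = 13 − 2.42×0.47 = 11.9 V.
Saturation requires V_DS ≥ V_GS − V_t = 1.29 V; 11.9 ≥ 1.29 ✓.

I_D ≈ 2.4 mA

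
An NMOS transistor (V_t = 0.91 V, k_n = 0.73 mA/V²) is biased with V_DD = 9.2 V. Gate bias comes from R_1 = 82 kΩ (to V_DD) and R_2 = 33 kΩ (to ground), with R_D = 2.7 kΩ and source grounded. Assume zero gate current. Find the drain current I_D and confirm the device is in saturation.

I_D ≈ 1.1 mA

V_G = V_DD·R_2/(R_1+R_2) = 9.2×33/115 = 2.64 V. With the source grounded, V_GS = V_G = 2.64 V.
Assume saturation: I_D = (k_n/2)(V_GS − V_t)² = (0.73/2)×(2.64 − 0.91)² = 0.365×1.73² = 1.09 mA.
V_DS = V_DD − I_D·R_D = 9.2 − 1.09×2.7 = 6.25 V.
Saturation requires V_DS ≥ V_GS − V_t = 1.73 V; 6.25 ≥ 1.73 ✓.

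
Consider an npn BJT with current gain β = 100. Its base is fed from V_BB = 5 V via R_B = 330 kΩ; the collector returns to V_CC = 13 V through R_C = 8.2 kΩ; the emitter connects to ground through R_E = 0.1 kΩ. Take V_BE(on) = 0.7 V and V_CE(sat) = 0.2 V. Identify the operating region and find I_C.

Assume active. Base-emitter loop: I_B = (V_BB − V_BE)/(R_B + (β+1)R_E) = (5 − 0.7)/(330 + 101×0.1) = 0.0126 mA.
I_C = β·I_B = 100×0.0126 = 1.26 mA.
V_CE = V_CC − I_C·R_C − I_E·R_E = 13 − 1.26×8.2 − 1.28×0.1 = 2.5 V > V_CE(sat), so the active-region assumption holds.

active; I_C ≈ 1.3 mA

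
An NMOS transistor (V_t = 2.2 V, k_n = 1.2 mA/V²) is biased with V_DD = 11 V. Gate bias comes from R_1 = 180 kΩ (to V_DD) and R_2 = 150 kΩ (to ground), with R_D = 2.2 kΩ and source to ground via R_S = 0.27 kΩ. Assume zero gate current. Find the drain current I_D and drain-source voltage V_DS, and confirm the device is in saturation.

I_D ≈ 2.6 mA, V_DS ≈ 4.5 V

V_G = V_DD·R_2/(R_1+R_2) = 11×150/330 = 5 V.
Assume saturation: I_D = (k_n/2)(V_GS − V_t)² with V_GS = V_G − I_D·R_S = 5 − 0.27·I_D.
Substituting gives 0.0437·I_D² − 1.91·I_D + 4.7 = 0, with roots I_D = 2.62 or 41 mA.
The root I_D = 41 mA gives V_GS = -6.06 V ≤ V_t, so take I_D = 2.62 mA.
Then V_GS = 4.29 V and V_DS = V_DD − I_D(R_D+R_S) = 11 − 2.62×2.47 = 4.52 V.
Saturation requires V_DS ≥ V_GS − V_t = 2.09 V; 4.52 ≥ 2.09 ✓.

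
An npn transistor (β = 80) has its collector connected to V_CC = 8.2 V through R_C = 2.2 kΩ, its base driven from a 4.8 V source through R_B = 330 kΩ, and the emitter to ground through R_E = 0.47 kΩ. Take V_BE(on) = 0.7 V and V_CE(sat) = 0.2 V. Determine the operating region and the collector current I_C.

Assume active. Base-emitter loop: I_B = (V_BB − V_BE)/(R_B + (β+1)R_E) = (4.8 − 0.7)/(330 + 81×0.47) = 0.0111 mA.
I_C = β·I_B = 80×0.0111 = 0.891 mA.
V_CE = V_CC − I_C·R_C − I_E·R_E = 8.2 − 0.891×2.2 − 0.902×0.47 = 5.82 V > V_CE(sat), so the active-region assumption holds.

active; I_C ≈ 0.89 mA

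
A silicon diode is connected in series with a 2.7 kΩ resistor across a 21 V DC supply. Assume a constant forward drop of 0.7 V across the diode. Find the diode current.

KVL around the loop: 21 = V_D + I·R = 0.7 + I × 2.7 kΩ.
So I = (21 − 0.7) / 2.7 kΩ = 20.3 / 2.7 = 7.52 mA.

I ≈ 7.5 mA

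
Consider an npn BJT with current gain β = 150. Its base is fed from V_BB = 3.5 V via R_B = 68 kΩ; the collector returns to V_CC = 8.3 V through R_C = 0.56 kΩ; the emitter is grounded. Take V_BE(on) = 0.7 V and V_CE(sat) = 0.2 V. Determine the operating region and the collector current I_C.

active; I_C ≈ 6.2 mA

Assume active. Base-emitter loop: I_B = (V_BB − V_BE)/R_B = (3.5 − 0.7)/68 = 0.0412 mA.
I_C = β·I_B = 150×0.0412 = 6.18 mA.
V_CE = V_CC − I_C·R_C = 8.3 − 6.18×0.56 = 4.84 V > V_CE(sat), so the active-region assumption holds.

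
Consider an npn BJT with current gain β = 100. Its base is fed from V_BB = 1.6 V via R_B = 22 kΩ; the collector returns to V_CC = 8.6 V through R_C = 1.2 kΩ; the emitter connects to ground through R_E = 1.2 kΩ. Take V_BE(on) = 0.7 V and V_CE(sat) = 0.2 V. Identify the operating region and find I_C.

active; I_C ≈ 0.63 mA

Assume active. Base-emitter loop: I_B = (V_BB − V_BE)/(R_B + (β+1)R_E) = (1.6 − 0.7)/(22 + 101×1.2) = 0.00628 mA.
I_C = β·I_B = 100×0.00628 = 0.628 mA.
V_CE = V_CC − I_C·R_C − I_E·R_E = 8.6 − 0.628×1.2 − 0.635×1.2 = 7.08 V > V_CE(sat), so the active-region assumption holds.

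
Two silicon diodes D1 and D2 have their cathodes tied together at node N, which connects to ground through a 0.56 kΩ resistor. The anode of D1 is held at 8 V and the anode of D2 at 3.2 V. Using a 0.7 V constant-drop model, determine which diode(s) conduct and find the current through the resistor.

Assume both conduct. Then node N would need to be at both 8−0.7 = 7.3 V and 3.2−0.7 = 2.5 V, which is impossible.
Assume only D1 conducts: V_N = 8 − 0.7 = 7.3 V, so I_R = 7.3/0.56 = 13 mA.
Check D2: its anode-to-cathode voltage is 3.2 − 7.3 = -4.1 V < 0.7 V, so it is off. The assumption is consistent.

Only D1 conducts; I_R ≈ 13 mA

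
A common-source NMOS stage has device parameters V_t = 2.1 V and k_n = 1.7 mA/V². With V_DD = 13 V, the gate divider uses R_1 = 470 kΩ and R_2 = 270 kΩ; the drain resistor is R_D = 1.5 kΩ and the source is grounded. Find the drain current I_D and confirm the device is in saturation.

V_G = V_DD·R_2/(R_1+R_2) = 13×270/740 = 4.74 V. With the source grounded, V_GS = V_G = 4.74 V.
Assume saturation: I_D = (k_n/2)(V_GS − V_t)² = (1.7/2)×(4.74 − 2.1)² = 0.85×2.64² = 5.94 mA.
V_DS = V_DD − I_D·R_D = 13 − 5.94×1.5 = 4.09 V.
Saturation requires V_DS ≥ V_GS − V_t = 2.64 V; 4.09 ≥ 2.64 ✓.

I_D ≈ 5.9 mA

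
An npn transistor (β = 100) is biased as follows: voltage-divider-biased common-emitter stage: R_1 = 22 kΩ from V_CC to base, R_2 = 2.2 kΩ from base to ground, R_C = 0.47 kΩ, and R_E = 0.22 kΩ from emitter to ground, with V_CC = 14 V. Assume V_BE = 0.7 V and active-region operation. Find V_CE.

V_CE ≈ 12 V

Thevenize the base divider: V_Th = V_CC·R_2/(R_1+R_2) = 14×2.2/24.2 = 1.27 V, R_Th = R_1‖R_2 = 2 kΩ.
Base-emitter loop: V_Th = I_B·R_Th + V_BE + (β+1)I_B·R_E, so I_B = (1.27 − 0.7) / (2 + 101×0.22) = 0.0236 mA.
I_C = β·I_B = 100×0.0236 = 2.36 mA, and I_E = (β+1)I_B = 2.39 mA.
V_CE = V_CC − I_C·R_C − I_E·R_E = 14 − 2.36×0.47 − 2.39×0.22 = 12.4 V.
V_CE = 12.4 V > 0.2 V confirms active-region operation.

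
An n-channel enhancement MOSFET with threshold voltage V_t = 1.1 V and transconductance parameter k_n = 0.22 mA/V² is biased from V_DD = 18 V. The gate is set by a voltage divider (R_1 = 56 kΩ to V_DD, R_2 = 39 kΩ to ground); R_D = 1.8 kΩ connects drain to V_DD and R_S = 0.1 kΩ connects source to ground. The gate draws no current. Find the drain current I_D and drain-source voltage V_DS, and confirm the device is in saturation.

V_G = V_DD·R_2/(R_1+R_2) = 18×39/95 = 7.39 V.
Assume saturation: I_D = (k_n/2)(V_GS − V_t)² with V_GS = V_G − I_D·R_S = 7.39 − 0.1·I_D.
Substituting gives 0.0011·I_D² − 1.14·I_D + 4.35 = 0, with roots I_D = 3.84 or 1030 mA.
The root I_D = 1030 mA gives V_GS = -95.7 V ≤ V_t, so take I_D = 3.84 mA.
Then V_GS = 7.01 V and V_DS = V_DD − I_D(R_D+R_S) = 18 − 3.84×1.9 = 10.7 V.
Saturation requires V_DS ≥ V_GS − V_t = 5.91 V; 10.7 ≥ 5.91 ✓.

I_D ≈ 3.8 mA, V_DS ≈ 11 V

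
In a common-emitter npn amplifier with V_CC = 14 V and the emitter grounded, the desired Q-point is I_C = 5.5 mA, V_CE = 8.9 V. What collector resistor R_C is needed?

R_C ≈ 0.93 kΩ

Collector loop: V_CC = I_C·R_C + V_CE.
R_C = (V_CC − V_CE)/I_C = (14 − 8.9)/5.5 = 0.927 kΩ.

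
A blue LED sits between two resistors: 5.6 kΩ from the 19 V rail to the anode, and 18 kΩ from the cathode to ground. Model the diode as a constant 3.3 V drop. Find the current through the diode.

The two resistors are in series with the diode, so KVL gives 19 = I·5.6 + 3.3 + I·18.
I = (19 − 3.3) / (5.6 + 18) kΩ = 15.7 / 23.6 = 0.665 mA.

I ≈ 0.67 mA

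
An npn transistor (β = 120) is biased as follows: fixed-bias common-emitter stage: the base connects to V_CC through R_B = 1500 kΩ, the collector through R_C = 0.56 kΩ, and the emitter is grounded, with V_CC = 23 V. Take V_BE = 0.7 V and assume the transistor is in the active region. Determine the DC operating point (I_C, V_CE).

Base loop: V_CC = I_B·R_B + V_BE, so I_B = (23 − 0.7)/1500 kΩ = 0.0149 mA.
In the active region I_C = β·I_B = 120 × 0.0149 = 1.78 mA.
Collector loop: V_CE = V_CC − I_C·R_C = 23 − 1.78×0.56 = 22 V.
Since V_CE = 22 V > V_CE(sat) ≈ 0.2 V, the transistor is in the active region as assumed.

I_C ≈ 1.8 mA, V_CE ≈ 22 V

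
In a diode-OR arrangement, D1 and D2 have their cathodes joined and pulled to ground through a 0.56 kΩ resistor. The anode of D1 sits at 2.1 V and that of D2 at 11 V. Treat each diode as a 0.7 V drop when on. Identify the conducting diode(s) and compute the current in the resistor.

Assume both conduct. Then node N would need to be at both 2.1−0.7 = 1.4 V and 11−0.7 = 10.3 V, which is impossible.
Assume only D2 conducts: V_N = 11 − 0.7 = 10.3 V, so I_R = 10.3/0.56 = 18.4 mA.
Check D1: its anode-to-cathode voltage is 2.1 − 10.3 = -8.2 V < 0.7 V, so it is off. The assumption is consistent.

Only D2 conducts; I_R ≈ 18 mA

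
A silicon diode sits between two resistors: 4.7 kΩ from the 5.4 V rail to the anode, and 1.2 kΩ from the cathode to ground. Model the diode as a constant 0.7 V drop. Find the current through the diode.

The two resistors are in series with the diode, so KVL gives 5.4 = I·4.7 + 0.7 + I·1.2.
I = (5.4 − 0.7) / (4.7 + 1.2) kΩ = 4.7 / 5.9 = 0.797 mA.

I ≈ 0.8 mA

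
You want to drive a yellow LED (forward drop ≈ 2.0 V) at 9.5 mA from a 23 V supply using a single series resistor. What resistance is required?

R ≈ 2.2 kΩ

The resistor drops V_S − V_D = 23 − 2.0 = 21 V at 9.5 mA.
R = 21 V / 9.5 mA = 2.21 kΩ.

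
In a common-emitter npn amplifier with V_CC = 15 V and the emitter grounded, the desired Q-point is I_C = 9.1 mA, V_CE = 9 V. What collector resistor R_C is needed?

R_C ≈ 0.66 kΩ

Collector loop: V_CC = I_C·R_C + V_CE.
R_C = (V_CC − V_CE)/I_C = (15 − 9)/9.1 = 0.659 kΩ.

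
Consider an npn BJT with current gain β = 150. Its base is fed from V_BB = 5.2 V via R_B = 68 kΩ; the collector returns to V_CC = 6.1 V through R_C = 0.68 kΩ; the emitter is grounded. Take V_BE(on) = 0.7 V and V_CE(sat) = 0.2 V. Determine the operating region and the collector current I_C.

saturation; I_C ≈ 8.7 mA

Assume active: I_B = (5.2 − 0.7)/68 = 0.0662 mA, giving I_C = β·I_B = 9.93 mA.
But then V_CE = 6.1 − 9.93×0.68 = -0.65 V < V_CE(sat) = 0.2 V — impossible in the active region.
So the transistor is saturated. With V_CE = 0.2 V, I_C = (V_CC − 0.2)/R_C = 5.9/0.68 = 8.68 mA.
Check: β·I_B = 9.93 mA > I_C = 8.68 mA, confirming saturation.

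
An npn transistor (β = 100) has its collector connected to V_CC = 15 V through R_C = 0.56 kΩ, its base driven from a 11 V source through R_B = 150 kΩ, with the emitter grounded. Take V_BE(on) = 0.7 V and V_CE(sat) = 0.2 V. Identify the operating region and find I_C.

active; I_C ≈ 6.9 mA

Assume active. Base-emitter loop: I_B = (V_BB − V_BE)/R_B = (11 − 0.7)/150 = 0.0687 mA.
I_C = β·I_B = 100×0.0687 = 6.87 mA.
V_CE = V_CC − I_C·R_C = 15 − 6.87×0.56 = 11.2 V > V_CE(sat), so the active-region assumption holds.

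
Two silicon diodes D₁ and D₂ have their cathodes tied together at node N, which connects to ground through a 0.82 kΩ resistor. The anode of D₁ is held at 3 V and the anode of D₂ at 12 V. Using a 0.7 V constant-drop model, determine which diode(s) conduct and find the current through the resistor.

Assume both conduct. Then node N would need to be at both 3−0.7 = 2.3 V and 12−0.7 = 11.3 V, which is impossible.
Assume only D₂ conducts: V_N = 12 − 0.7 = 11.3 V, so I_R = 11.3/0.82 = 13.8 mA.
Check D₁: its anode-to-cathode voltage is 3 − 11.3 = -8.3 V < 0.7 V, so it is off. The assumption is consistent.

Only D₂ conducts; I_R ≈ 14 mA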